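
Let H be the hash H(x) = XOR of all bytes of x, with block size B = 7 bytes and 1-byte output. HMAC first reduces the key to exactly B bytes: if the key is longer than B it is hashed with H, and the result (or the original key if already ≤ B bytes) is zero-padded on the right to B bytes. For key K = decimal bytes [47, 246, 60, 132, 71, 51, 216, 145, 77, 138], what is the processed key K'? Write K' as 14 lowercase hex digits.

9b000000000000

|K| = 10 > B = 7, so first hash the key.
H(K): XOR 2f⊕f6⊕3c⊕84⊕47⊕33⊕d8⊕91⊕4d⊕8a = 9b.
Zero-pad H(K) = 9b to 7 bytes: K' = 9b 00 00 00 00 00 00.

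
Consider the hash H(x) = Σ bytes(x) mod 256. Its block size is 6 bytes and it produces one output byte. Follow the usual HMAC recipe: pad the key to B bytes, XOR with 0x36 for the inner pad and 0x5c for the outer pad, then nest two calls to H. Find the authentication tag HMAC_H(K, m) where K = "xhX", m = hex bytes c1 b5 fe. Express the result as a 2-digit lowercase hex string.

a0

Key "xhX" = 78 68 58 is 3 bytes ≤ B = 6; zero-pad to 6 bytes: K' = 78 68 58 00 00 00.
K' ⊕ ipad = 4e 5e 6e 36 36 36.  K' ⊕ opad = 24 34 04 5c 5c 5c.
Inner input = (K'⊕ipad) ∥ m = 4e 5e 6e 36 36 36 ∥ c1 b5 fe.
Inner hash: sum = 78+94+110+54+54+54+193+181+254 = 1072; mod 256 = 48 → 30.
Outer input = (K'⊕opad) ∥ inner = 24 34 04 5c 5c 5c ∥ 30.
Outer hash (tag): sum = 36+52+4+92+92+92+48 = 416; mod 256 = 160 → a0.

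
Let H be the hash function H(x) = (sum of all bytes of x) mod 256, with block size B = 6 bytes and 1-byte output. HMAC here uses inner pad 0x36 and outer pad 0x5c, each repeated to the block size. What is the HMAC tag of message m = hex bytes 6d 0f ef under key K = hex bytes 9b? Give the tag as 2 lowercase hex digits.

b9

Key hex bytes 9b is 1 byte ≤ B = 6; zero-pad to 6 bytes: K' = 9b 00 00 00 00 00.
K' ⊕ ipad = ad 36 36 36 36 36.  K' ⊕ opad = c7 5c 5c 5c 5c 5c.
Inner input = (K'⊕ipad) ∥ m = ad 36 36 36 36 36 ∥ 6d 0f ef.
Inner hash: sum = 173+54+54+54+54+54+109+15+239 = 806; mod 256 = 38 → 26.
Outer input = (K'⊕opad) ∥ inner = c7 5c 5c 5c 5c 5c ∥ 26.
Outer hash (tag): sum = 199+92+92+92+92+92+38 = 697; mod 256 = 185 → b9.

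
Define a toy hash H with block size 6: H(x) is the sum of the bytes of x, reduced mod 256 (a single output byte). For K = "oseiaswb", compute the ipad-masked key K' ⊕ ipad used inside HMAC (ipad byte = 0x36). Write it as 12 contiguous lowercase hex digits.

Key "oseiaswb" = 6f 73 65 69 61 73 77 62 is 8 bytes > B = 6, so hash it first: H(key) = 5d, then zero-pad to 6 bytes: K' = 5d 00 00 00 00 00.
XOR each byte with 0x36: 5d⊕36=6b, 00⊕36=36, 00⊕36=36, 00⊕36=36, 00⊕36=36, 00⊕36=36.

6b3636363636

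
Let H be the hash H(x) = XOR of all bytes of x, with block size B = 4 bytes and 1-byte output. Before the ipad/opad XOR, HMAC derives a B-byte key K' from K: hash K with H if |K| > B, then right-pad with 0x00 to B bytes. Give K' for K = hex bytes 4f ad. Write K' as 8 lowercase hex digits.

4fad0000

Key hex bytes 4f ad is 2 bytes ≤ B = 4; zero-pad to 4 bytes: K' = 4f ad 00 00.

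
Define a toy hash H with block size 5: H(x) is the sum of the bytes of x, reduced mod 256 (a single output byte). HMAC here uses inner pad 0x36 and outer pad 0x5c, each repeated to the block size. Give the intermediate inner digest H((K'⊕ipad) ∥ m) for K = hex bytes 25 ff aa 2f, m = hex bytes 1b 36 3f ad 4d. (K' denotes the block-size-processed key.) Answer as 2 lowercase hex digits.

Key hex bytes 25 ff aa 2f is 4 bytes ≤ B = 5; zero-pad to 5 bytes: K' = 25 ff aa 2f 00.
K' ⊕ ipad = 13 c9 9c 19 36.
Inner input = 13 c9 9c 19 36 ∥ 1b 36 3f ad 4d.
Inner hash: sum = 19+201+156+25+54+27+54+63+173+77 = 849; mod 256 = 81 → 51.

51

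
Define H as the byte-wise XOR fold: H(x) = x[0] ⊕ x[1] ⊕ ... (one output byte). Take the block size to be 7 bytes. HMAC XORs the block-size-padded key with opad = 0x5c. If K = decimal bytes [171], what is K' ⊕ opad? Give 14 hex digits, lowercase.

f75c5c5c5c5c5c

Key decimal bytes [171] = ab is 1 byte ≤ B = 7; zero-pad to 7 bytes: K' = ab 00 00 00 00 00 00.
XOR each byte with 0x5c: ab⊕5c=f7, 00⊕5c=5c, 00⊕5c=5c, 00⊕5c=5c, 00⊕5c=5c, 00⊕5c=5c, 00⊕5c=5c.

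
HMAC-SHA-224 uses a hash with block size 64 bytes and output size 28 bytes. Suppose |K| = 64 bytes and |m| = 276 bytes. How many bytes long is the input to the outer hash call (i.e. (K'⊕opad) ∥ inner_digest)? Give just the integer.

Key is 64 ≤ 64 bytes, zero-padded: |K'| = 64.
Outer input = (K'⊕opad) ∥ H(inner) → 64 + 28 = 92 bytes.

92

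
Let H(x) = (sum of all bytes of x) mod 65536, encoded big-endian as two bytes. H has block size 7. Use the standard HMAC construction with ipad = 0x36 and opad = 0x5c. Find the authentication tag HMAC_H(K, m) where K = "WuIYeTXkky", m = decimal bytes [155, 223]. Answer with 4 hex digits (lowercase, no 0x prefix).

0375

Key "WuIYeTXkky" = 57 75 49 59 65 54 58 6b 6b 79 is 10 bytes > B = 7, so hash it first: H(key) = 03 ce, then zero-pad to 7 bytes: K' = 03 ce 00 00 00 00 00.
K' ⊕ ipad = 35 f8 36 36 36 36 36.  K' ⊕ opad = 5f 92 5c 5c 5c 5c 5c.
Inner input = (K'⊕ipad) ∥ m = 35 f8 36 36 36 36 36 ∥ 9b df.
Inner hash: sum = 53+248+54+54+54+54+54+155+223 = 949 → 03 b5.
Outer input = (K'⊕opad) ∥ inner = 5f 92 5c 5c 5c 5c 5c ∥ 03 b5.
Outer hash (tag): sum = 95+146+92+92+92+92+92+3+181 = 885 → 03 75.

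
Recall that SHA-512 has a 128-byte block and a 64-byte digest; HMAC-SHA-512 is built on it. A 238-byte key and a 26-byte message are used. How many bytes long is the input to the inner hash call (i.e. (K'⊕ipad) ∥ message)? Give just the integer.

Key is 238 > 128 bytes, so it is hashed to 64 bytes then zero-padded to 128: |K'| = 128.
Inner input = (K'⊕ipad) ∥ m → 128 + 26 = 154 bytes.

154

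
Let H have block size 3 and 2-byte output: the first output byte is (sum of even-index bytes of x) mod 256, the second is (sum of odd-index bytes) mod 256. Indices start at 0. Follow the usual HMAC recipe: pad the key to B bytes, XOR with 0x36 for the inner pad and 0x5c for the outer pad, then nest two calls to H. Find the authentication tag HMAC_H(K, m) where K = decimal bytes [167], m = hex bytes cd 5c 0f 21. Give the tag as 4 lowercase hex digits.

69a0

Key decimal bytes [167] = a7 is 1 byte ≤ B = 3; zero-pad to 3 bytes: K' = a7 00 00.
K' ⊕ ipad = 91 36 36.  K' ⊕ opad = fb 5c 5c.
Inner input = (K'⊕ipad) ∥ m = 91 36 36 ∥ cd 5c 0f 21.
Inner hash: even-index sum = 324 mod 256 = 68; odd-index sum = 274 mod 256 = 18 → 44 12.
Outer input = (K'⊕opad) ∥ inner = fb 5c 5c ∥ 44 12.
Outer hash (tag): even-index sum = 361 mod 256 = 105; odd-index sum = 160 mod 256 = 160 → 69 a0.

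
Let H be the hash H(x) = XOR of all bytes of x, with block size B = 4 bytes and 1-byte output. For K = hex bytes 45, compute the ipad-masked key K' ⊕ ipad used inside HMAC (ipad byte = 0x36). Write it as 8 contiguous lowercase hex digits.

Key hex bytes 45 is 1 byte ≤ B = 4; zero-pad to 4 bytes: K' = 45 00 00 00.
XOR each byte with 0x36: 45⊕36=73, 00⊕36=36, 00⊕36=36, 00⊕36=36.

73363636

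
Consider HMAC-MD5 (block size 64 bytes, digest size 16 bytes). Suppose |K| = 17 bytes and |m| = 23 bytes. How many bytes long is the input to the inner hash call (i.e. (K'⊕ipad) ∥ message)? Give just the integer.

Key is 17 ≤ 64 bytes, zero-padded: |K'| = 64.
Inner input = (K'⊕ipad) ∥ m → 64 + 23 = 87 bytes.

87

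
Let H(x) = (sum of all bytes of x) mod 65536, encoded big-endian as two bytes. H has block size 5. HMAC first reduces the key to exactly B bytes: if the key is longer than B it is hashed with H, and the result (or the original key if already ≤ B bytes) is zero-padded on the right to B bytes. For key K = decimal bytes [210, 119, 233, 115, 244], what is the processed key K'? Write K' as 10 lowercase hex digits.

Key decimal bytes [210, 119, 233, 115, 244] = d2 77 e9 73 f4 is exactly B = 5 bytes: K' = d2 77 e9 73 f4.

d277e973f4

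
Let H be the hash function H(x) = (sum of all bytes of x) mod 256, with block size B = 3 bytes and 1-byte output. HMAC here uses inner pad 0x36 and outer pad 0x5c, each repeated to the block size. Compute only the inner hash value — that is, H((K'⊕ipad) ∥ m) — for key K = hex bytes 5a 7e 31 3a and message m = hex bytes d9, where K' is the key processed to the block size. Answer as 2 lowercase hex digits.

Key hex bytes 5a 7e 31 3a is 4 bytes > B = 3, so hash it first: H(key) = 43, then zero-pad to 3 bytes: K' = 43 00 00.
K' ⊕ ipad = 75 36 36.
Inner input = 75 36 36 ∥ d9.
Inner hash: sum = 117+54+54+217 = 442; mod 256 = 186 → ba.

ba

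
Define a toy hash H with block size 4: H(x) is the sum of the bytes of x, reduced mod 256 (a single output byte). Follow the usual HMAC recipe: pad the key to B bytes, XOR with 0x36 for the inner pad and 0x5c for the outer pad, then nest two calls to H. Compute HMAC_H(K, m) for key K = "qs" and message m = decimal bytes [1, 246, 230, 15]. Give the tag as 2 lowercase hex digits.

Key "qs" = 71 73 is 2 bytes ≤ B = 4; zero-pad to 4 bytes: K' = 71 73 00 00.
K' ⊕ ipad = 47 45 36 36.  K' ⊕ opad = 2d 2f 5c 5c.
Inner input = (K'⊕ipad) ∥ m = 47 45 36 36 ∥ 01 f6 e6 0f.
Inner hash: sum = 71+69+54+54+1+246+230+15 = 740; mod 256 = 228 → e4.
Outer input = (K'⊕opad) ∥ inner = 2d 2f 5c 5c ∥ e4.
Outer hash (tag): sum = 45+47+92+92+228 = 504; mod 256 = 248 → f8.

f8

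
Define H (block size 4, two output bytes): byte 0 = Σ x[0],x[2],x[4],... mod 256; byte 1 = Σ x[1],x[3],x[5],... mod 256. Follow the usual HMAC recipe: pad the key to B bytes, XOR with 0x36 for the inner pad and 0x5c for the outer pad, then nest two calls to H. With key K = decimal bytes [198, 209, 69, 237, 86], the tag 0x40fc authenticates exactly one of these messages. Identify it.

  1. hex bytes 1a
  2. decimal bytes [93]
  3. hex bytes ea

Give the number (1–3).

Key decimal bytes [198, 209, 69, 237, 86] = c6 d1 45 ed 56 is 5 bytes > B = 4, so hash it first: H(key) = 61 be, then zero-pad to 4 bytes: K' = 61 be 00 00.
K' ⊕ ipad = 57 88 36 36; K' ⊕ opad = 3d e2 5c 5c.
m1: inner = H(57 88 36 36 1a) = a7 be; tag = H(3d e2 5c 5c a7 be) = 40fc ← matches
m2: inner = H(57 88 36 36 5d) = ea be; tag = H(3d e2 5c 5c ea be) = 83fc
m3: inner = H(57 88 36 36 ea) = 77 be; tag = H(3d e2 5c 5c 77 be) = 10fc

1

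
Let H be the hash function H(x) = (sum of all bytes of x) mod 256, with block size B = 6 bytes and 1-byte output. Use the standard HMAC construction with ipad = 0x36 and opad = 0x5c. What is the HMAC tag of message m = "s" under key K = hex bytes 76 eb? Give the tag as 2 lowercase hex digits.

b9

Key hex bytes 76 eb is 2 bytes ≤ B = 6; zero-pad to 6 bytes: K' = 76 eb 00 00 00 00.
K' ⊕ ipad = 40 dd 36 36 36 36.  K' ⊕ opad = 2a b7 5c 5c 5c 5c.
Inner input = (K'⊕ipad) ∥ m = 40 dd 36 36 36 36 ∥ 73.
Inner hash: sum = 64+221+54+54+54+54+115 = 616; mod 256 = 104 → 68.
Outer input = (K'⊕opad) ∥ inner = 2a b7 5c 5c 5c 5c ∥ 68.
Outer hash (tag): sum = 42+183+92+92+92+92+104 = 697; mod 256 = 185 → b9.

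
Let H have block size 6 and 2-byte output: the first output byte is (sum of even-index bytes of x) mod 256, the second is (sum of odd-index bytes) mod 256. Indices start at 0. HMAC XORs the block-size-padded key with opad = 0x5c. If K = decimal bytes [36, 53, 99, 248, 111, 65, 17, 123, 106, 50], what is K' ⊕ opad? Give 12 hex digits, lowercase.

Key decimal bytes [36, 53, 99, 248, 111, 65, 17, 123, 106, 50] = 24 35 63 f8 6f 41 11 7b 6a 32 is 10 bytes > B = 6, so hash it first: H(key) = 71 1b, then zero-pad to 6 bytes: K' = 71 1b 00 00 00 00.
XOR each byte with 0x5c: 71⊕5c=2d, 1b⊕5c=47, 00⊕5c=5c, 00⊕5c=5c, 00⊕5c=5c, 00⊕5c=5c.

2d475c5c5c5c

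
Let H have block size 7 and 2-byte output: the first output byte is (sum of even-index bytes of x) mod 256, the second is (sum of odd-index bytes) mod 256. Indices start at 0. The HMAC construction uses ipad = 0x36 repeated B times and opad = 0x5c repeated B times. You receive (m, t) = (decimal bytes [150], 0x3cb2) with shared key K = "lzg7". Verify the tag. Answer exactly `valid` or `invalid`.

Key "lzg7" = 6c 7a 67 37 is 4 bytes ≤ B = 7; zero-pad to 7 bytes: K' = 6c 7a 67 37 00 00 00.
K' ⊕ ipad = 5a 4c 51 01 36 36 36; K' ⊕ opad = 30 26 3b 6b 5c 5c 5c.
Inner hash: even-index sum = 279 mod 256 = 23; odd-index sum = 281 mod 256 = 25 → 17 19.
Outer hash (recomputed tag): even-index sum = 316 mod 256 = 60; odd-index sum = 260 mod 256 = 4 → 3c 04.
Recomputed tag = 3c04; claimed = 3cb2 → mismatch.

invalid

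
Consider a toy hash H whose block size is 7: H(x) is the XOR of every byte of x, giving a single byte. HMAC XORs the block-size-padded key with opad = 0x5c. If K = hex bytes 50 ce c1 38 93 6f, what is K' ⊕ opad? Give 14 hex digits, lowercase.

Key hex bytes 50 ce c1 38 93 6f is 6 bytes ≤ B = 7; zero-pad to 7 bytes: K' = 50 ce c1 38 93 6f 00.
XOR each byte with 0x5c: 50⊕5c=0c, ce⊕5c=92, c1⊕5c=9d, 38⊕5c=64, 93⊕5c=cf, 6f⊕5c=33, 00⊕5c=5c.

0c929d64cf335c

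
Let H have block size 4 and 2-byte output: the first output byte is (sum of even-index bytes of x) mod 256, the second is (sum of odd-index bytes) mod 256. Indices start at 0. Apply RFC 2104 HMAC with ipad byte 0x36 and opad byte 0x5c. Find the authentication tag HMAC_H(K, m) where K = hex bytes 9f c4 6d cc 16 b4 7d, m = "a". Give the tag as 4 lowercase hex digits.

Key hex bytes 9f c4 6d cc 16 b4 7d is 7 bytes > B = 4, so hash it first: H(key) = 9f 44, then zero-pad to 4 bytes: K' = 9f 44 00 00.
K' ⊕ ipad = a9 72 36 36.  K' ⊕ opad = c3 18 5c 5c.
Inner input = (K'⊕ipad) ∥ m = a9 72 36 36 ∥ 61.
Inner hash: even-index sum = 320 mod 256 = 64; odd-index sum = 168 mod 256 = 168 → 40 a8.
Outer input = (K'⊕opad) ∥ inner = c3 18 5c 5c ∥ 40 a8.
Outer hash (tag): even-index sum = 351 mod 256 = 95; odd-index sum = 284 mod 256 = 28 → 5f 1c.

5f1c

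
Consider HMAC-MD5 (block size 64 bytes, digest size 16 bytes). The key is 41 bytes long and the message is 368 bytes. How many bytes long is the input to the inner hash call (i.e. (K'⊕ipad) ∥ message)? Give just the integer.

Key is 41 ≤ 64 bytes, zero-padded: |K'| = 64.
Inner input = (K'⊕ipad) ∥ m → 64 + 368 = 432 bytes.

432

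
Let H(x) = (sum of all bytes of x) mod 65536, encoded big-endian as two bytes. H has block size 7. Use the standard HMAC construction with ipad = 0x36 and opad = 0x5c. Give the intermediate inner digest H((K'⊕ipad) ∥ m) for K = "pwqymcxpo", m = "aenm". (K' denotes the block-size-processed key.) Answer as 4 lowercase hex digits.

Key "pwqymcxpo" = 70 77 71 79 6d 63 78 70 6f is 9 bytes > B = 7, so hash it first: H(key) = 03 f8, then zero-pad to 7 bytes: K' = 03 f8 00 00 00 00 00.
K' ⊕ ipad = 35 ce 36 36 36 36 36.
Inner input = 35 ce 36 36 36 36 36 ∥ 61 65 6e 6d.
Inner hash: sum = 53+206+54+54+54+54+54+97+101+110+109 = 946 → 03 b2.

03b2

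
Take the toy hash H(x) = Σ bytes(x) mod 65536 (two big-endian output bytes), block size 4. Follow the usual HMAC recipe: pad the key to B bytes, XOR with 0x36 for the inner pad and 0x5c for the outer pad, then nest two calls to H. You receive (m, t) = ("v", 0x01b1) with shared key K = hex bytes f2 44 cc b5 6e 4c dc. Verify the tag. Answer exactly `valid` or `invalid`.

valid

Key hex bytes f2 44 cc b5 6e 4c dc is 7 bytes > B = 4, so hash it first: H(key) = 04 4d, then zero-pad to 4 bytes: K' = 04 4d 00 00.
K' ⊕ ipad = 32 7b 36 36; K' ⊕ opad = 58 11 5c 5c.
Inner hash: sum = 50+123+54+54+118 = 399 → 01 8f.
Outer hash (recomputed tag): sum = 88+17+92+92+1+143 = 433 → 01 b1.
Recomputed tag = 01b1; claimed = 01b1 → match.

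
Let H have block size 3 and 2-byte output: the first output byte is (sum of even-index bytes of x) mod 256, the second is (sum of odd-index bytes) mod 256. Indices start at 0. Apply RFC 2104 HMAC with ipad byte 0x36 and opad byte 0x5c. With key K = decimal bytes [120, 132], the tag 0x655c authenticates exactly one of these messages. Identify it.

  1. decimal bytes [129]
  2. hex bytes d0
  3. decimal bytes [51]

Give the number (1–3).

3

Key decimal bytes [120, 132] = 78 84 is 2 bytes ≤ B = 3; zero-pad to 3 bytes: K' = 78 84 00.
K' ⊕ ipad = 4e b2 36; K' ⊕ opad = 24 d8 5c.
m1: inner = H(4e b2 36 81) = 84 33; tag = H(24 d8 5c 84 33) = b35c
m2: inner = H(4e b2 36 d0) = 84 82; tag = H(24 d8 5c 84 82) = 025c
m3: inner = H(4e b2 36 33) = 84 e5; tag = H(24 d8 5c 84 e5) = 655c ← matches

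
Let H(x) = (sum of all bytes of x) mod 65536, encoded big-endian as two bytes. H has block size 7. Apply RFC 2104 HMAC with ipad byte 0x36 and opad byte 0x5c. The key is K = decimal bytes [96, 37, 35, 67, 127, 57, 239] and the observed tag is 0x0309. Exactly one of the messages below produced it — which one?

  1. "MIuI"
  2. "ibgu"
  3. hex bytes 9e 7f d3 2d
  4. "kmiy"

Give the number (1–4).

Key decimal bytes [96, 37, 35, 67, 127, 57, 239] = 60 25 23 43 7f 39 ef is exactly B = 7 bytes: K' = 60 25 23 43 7f 39 ef.
K' ⊕ ipad = 56 13 15 75 49 0f d9; K' ⊕ opad = 3c 79 7f 1f 23 65 b3.
m1: inner = H(56 13 15 75 49 0f d9 4d 49 75 49) = 03 78; tag = H(3c 79 7f 1f 23 65 b3 03 78) = 0309 ← matches
m2: inner = H(56 13 15 75 49 0f d9 69 62 67 75) = 03 cb; tag = H(3c 79 7f 1f 23 65 b3 03 cb) = 035c
m3: inner = H(56 13 15 75 49 0f d9 9e 7f d3 2d) = 04 41; tag = H(3c 79 7f 1f 23 65 b3 04 41) = 02d3
m4: inner = H(56 13 15 75 49 0f d9 6b 6d 69 79) = 03 de; tag = H(3c 79 7f 1f 23 65 b3 03 de) = 036f

1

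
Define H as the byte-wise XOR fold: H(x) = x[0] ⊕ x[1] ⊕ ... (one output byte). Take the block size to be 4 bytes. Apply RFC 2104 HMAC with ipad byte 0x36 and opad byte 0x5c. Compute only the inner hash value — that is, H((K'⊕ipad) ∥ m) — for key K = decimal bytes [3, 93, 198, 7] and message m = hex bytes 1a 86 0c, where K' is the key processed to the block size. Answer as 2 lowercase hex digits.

Key decimal bytes [3, 93, 198, 7] = 03 5d c6 07 is exactly B = 4 bytes: K' = 03 5d c6 07.
K' ⊕ ipad = 35 6b f0 31.
Inner input = 35 6b f0 31 ∥ 1a 86 0c.
Inner hash: XOR 35⊕6b⊕f0⊕31⊕1a⊕86⊕0c = 0f.

0f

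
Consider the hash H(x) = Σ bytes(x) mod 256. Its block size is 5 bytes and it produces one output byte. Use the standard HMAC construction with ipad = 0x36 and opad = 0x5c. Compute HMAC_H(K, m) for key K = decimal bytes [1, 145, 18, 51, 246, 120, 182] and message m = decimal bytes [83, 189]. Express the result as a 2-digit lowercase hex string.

Key decimal bytes [1, 145, 18, 51, 246, 120, 182] = 01 91 12 33 f6 78 b6 is 7 bytes > B = 5, so hash it first: H(key) = fb, then zero-pad to 5 bytes: K' = fb 00 00 00 00.
K' ⊕ ipad = cd 36 36 36 36.  K' ⊕ opad = a7 5c 5c 5c 5c.
Inner input = (K'⊕ipad) ∥ m = cd 36 36 36 36 ∥ 53 bd.
Inner hash: sum = 205+54+54+54+54+83+189 = 693; mod 256 = 181 → b5.
Outer input = (K'⊕opad) ∥ inner = a7 5c 5c 5c 5c ∥ b5.
Outer hash (tag): sum = 167+92+92+92+92+181 = 716; mod 256 = 204 → cc.

cc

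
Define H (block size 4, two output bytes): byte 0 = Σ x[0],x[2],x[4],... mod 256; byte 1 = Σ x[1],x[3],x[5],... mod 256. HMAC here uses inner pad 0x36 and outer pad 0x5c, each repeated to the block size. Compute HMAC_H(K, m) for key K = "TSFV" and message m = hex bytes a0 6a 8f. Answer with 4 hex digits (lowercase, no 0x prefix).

Key "TSFV" = 54 53 46 56 is exactly B = 4 bytes: K' = 54 53 46 56.
K' ⊕ ipad = 62 65 70 60.  K' ⊕ opad = 08 0f 1a 0a.
Inner input = (K'⊕ipad) ∥ m = 62 65 70 60 ∥ a0 6a 8f.
Inner hash: even-index sum = 513 mod 256 = 1; odd-index sum = 303 mod 256 = 47 → 01 2f.
Outer input = (K'⊕opad) ∥ inner = 08 0f 1a 0a ∥ 01 2f.
Outer hash (tag): even-index sum = 35 mod 256 = 35; odd-index sum = 72 mod 256 = 72 → 23 48.

2348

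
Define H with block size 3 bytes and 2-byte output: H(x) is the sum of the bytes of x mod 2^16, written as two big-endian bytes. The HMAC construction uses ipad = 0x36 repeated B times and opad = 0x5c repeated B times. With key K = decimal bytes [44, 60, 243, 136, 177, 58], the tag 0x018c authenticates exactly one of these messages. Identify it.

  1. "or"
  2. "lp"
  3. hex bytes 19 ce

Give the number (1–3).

Key decimal bytes [44, 60, 243, 136, 177, 58] = 2c 3c f3 88 b1 3a is 6 bytes > B = 3, so hash it first: H(key) = 02 ce, then zero-pad to 3 bytes: K' = 02 ce 00.
K' ⊕ ipad = 34 f8 36; K' ⊕ opad = 5e 92 5c.
m1: inner = H(34 f8 36 6f 72) = 02 43; tag = H(5e 92 5c 02 43) = 0191
m2: inner = H(34 f8 36 6c 70) = 02 3e; tag = H(5e 92 5c 02 3e) = 018c ← matches
m3: inner = H(34 f8 36 19 ce) = 02 49; tag = H(5e 92 5c 02 49) = 0197

2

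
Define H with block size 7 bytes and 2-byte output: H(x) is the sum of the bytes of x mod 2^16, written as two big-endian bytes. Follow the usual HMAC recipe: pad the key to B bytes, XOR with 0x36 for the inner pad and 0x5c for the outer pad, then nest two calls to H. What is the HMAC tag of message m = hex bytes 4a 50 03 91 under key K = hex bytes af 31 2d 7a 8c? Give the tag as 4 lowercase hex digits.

03dd

Key hex bytes af 31 2d 7a 8c is 5 bytes ≤ B = 7; zero-pad to 7 bytes: K' = af 31 2d 7a 8c 00 00.
K' ⊕ ipad = 99 07 1b 4c ba 36 36.  K' ⊕ opad = f3 6d 71 26 d0 5c 5c.
Inner input = (K'⊕ipad) ∥ m = 99 07 1b 4c ba 36 36 ∥ 4a 50 03 91.
Inner hash: sum = 153+7+27+76+186+54+54+74+80+3+145 = 859 → 03 5b.
Outer input = (K'⊕opad) ∥ inner = f3 6d 71 26 d0 5c 5c ∥ 03 5b.
Outer hash (tag): sum = 243+109+113+38+208+92+92+3+91 = 989 → 03 dd.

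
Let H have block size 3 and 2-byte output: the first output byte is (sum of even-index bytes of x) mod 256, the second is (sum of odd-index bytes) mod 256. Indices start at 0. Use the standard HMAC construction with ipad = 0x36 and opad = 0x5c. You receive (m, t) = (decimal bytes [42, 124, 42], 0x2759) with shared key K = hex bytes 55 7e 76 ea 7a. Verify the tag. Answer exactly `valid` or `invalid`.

valid

Key hex bytes 55 7e 76 ea 7a is 5 bytes > B = 3, so hash it first: H(key) = 45 68, then zero-pad to 3 bytes: K' = 45 68 00.
K' ⊕ ipad = 73 5e 36; K' ⊕ opad = 19 34 5c.
Inner hash: even-index sum = 293 mod 256 = 37; odd-index sum = 178 mod 256 = 178 → 25 b2.
Outer hash (recomputed tag): even-index sum = 295 mod 256 = 39; odd-index sum = 89 mod 256 = 89 → 27 59.
Recomputed tag = 2759; claimed = 2759 → match.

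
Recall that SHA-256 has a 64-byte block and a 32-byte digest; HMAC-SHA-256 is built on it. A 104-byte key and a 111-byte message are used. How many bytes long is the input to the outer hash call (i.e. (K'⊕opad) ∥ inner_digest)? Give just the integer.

Key is 104 > 64 bytes, so it is hashed to 32 bytes then zero-padded to 64: |K'| = 64.
Outer input = (K'⊕opad) ∥ H(inner) → 64 + 32 = 96 bytes.

96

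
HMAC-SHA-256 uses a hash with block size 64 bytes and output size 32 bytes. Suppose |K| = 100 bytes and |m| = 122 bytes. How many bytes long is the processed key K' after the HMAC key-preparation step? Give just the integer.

64

Key is 100 > 64 bytes, so it is hashed to 32 bytes then zero-padded to 64: |K'| = 64.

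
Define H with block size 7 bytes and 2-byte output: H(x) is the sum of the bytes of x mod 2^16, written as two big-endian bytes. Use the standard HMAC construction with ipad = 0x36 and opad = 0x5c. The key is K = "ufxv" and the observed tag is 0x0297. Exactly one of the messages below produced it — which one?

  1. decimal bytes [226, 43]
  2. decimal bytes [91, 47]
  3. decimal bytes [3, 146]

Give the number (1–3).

1

Key "ufxv" = 75 66 78 76 is 4 bytes ≤ B = 7; zero-pad to 7 bytes: K' = 75 66 78 76 00 00 00.
K' ⊕ ipad = 43 50 4e 40 36 36 36; K' ⊕ opad = 29 3a 24 2a 5c 5c 5c.
m1: inner = H(43 50 4e 40 36 36 36 e2 2b) = 02 d0; tag = H(29 3a 24 2a 5c 5c 5c 02 d0) = 0297 ← matches
m2: inner = H(43 50 4e 40 36 36 36 5b 2f) = 02 4d; tag = H(29 3a 24 2a 5c 5c 5c 02 4d) = 0214
m3: inner = H(43 50 4e 40 36 36 36 03 92) = 02 58; tag = H(29 3a 24 2a 5c 5c 5c 02 58) = 021f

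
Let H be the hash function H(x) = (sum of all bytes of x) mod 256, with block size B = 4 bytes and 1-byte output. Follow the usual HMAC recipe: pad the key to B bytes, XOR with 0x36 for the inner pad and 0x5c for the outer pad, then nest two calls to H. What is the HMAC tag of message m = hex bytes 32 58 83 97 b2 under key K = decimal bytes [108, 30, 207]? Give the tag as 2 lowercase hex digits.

68

Key decimal bytes [108, 30, 207] = 6c 1e cf is 3 bytes ≤ B = 4; zero-pad to 4 bytes: K' = 6c 1e cf 00.
K' ⊕ ipad = 5a 28 f9 36.  K' ⊕ opad = 30 42 93 5c.
Inner input = (K'⊕ipad) ∥ m = 5a 28 f9 36 ∥ 32 58 83 97 b2.
Inner hash: sum = 90+40+249+54+50+88+131+151+178 = 1031; mod 256 = 7 → 07.
Outer input = (K'⊕opad) ∥ inner = 30 42 93 5c ∥ 07.
Outer hash (tag): sum = 48+66+147+92+7 = 360; mod 256 = 104 → 68.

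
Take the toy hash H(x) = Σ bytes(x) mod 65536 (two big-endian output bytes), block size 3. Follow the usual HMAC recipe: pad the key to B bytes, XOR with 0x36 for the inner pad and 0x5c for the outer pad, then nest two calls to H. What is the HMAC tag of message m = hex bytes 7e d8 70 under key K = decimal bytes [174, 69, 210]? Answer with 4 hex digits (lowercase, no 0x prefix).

Key decimal bytes [174, 69, 210] = ae 45 d2 is exactly B = 3 bytes: K' = ae 45 d2.
K' ⊕ ipad = 98 73 e4.  K' ⊕ opad = f2 19 8e.
Inner input = (K'⊕ipad) ∥ m = 98 73 e4 ∥ 7e d8 70.
Inner hash: sum = 152+115+228+126+216+112 = 949 → 03 b5.
Outer input = (K'⊕opad) ∥ inner = f2 19 8e ∥ 03 b5.
Outer hash (tag): sum = 242+25+142+3+181 = 593 → 02 51.

0251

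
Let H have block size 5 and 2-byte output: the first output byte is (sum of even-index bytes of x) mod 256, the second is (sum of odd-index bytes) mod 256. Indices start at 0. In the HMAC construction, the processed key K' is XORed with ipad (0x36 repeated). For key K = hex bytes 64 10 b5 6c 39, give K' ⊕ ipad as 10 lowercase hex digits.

5226835a0f

Key hex bytes 64 10 b5 6c 39 is exactly B = 5 bytes: K' = 64 10 b5 6c 39.
XOR each byte with 0x36: 64⊕36=52, 10⊕36=26, b5⊕36=83, 6c⊕36=5a, 39⊕36=0f.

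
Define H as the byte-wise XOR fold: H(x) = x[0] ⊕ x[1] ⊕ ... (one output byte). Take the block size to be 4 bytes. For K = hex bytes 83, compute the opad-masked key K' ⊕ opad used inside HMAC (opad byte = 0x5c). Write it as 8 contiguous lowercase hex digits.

Key hex bytes 83 is 1 byte ≤ B = 4; zero-pad to 4 bytes: K' = 83 00 00 00.
XOR each byte with 0x5c: 83⊕5c=df, 00⊕5c=5c, 00⊕5c=5c, 00⊕5c=5c.

df5c5c5c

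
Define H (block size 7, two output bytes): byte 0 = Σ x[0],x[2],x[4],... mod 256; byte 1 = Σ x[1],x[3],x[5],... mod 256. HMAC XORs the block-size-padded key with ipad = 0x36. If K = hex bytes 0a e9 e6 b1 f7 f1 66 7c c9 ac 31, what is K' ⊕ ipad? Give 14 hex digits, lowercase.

71853636363636

Key hex bytes 0a e9 e6 b1 f7 f1 66 7c c9 ac 31 is 11 bytes > B = 7, so hash it first: H(key) = 47 b3, then zero-pad to 7 bytes: K' = 47 b3 00 00 00 00 00.
XOR each byte with 0x36: 47⊕36=71, b3⊕36=85, 00⊕36=36, 00⊕36=36, 00⊕36=36, 00⊕36=36, 00⊕36=36.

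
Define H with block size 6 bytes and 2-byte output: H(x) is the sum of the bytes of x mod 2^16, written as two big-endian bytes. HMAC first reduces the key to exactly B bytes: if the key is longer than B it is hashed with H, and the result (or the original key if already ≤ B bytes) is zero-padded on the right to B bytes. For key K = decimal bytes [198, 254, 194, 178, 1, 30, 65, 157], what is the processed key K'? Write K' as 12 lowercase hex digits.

043500000000

|K| = 8 > B = 6, so first hash the key.
H(K): sum = 198+254+194+178+1+30+65+157 = 1077 → 04 35.
Zero-pad H(K) = 04 35 to 6 bytes: K' = 04 35 00 00 00 00.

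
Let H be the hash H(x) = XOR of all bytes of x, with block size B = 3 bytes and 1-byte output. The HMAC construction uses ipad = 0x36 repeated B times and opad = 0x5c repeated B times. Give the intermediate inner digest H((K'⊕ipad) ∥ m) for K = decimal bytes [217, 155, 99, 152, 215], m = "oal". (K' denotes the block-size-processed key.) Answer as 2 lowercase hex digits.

3a

Key decimal bytes [217, 155, 99, 152, 215] = d9 9b 63 98 d7 is 5 bytes > B = 3, so hash it first: H(key) = 6e, then zero-pad to 3 bytes: K' = 6e 00 00.
K' ⊕ ipad = 58 36 36.
Inner input = 58 36 36 ∥ 6f 61 6c.
Inner hash: XOR 58⊕36⊕36⊕6f⊕61⊕6c = 3a.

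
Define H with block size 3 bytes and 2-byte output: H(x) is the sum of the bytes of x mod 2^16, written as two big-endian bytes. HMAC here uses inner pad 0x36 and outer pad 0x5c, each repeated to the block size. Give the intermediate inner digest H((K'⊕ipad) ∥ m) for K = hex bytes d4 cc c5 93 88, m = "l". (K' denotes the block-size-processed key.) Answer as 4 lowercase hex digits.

Key hex bytes d4 cc c5 93 88 is 5 bytes > B = 3, so hash it first: H(key) = 03 80, then zero-pad to 3 bytes: K' = 03 80 00.
K' ⊕ ipad = 35 b6 36.
Inner input = 35 b6 36 ∥ 6c.
Inner hash: sum = 53+182+54+108 = 397 → 01 8d.

018d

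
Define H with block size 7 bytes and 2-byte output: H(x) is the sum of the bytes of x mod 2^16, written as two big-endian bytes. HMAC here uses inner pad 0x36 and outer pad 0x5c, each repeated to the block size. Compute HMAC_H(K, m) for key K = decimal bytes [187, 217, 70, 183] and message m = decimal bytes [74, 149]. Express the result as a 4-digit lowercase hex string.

Key decimal bytes [187, 217, 70, 183] = bb d9 46 b7 is 4 bytes ≤ B = 7; zero-pad to 7 bytes: K' = bb d9 46 b7 00 00 00.
K' ⊕ ipad = 8d ef 70 81 36 36 36.  K' ⊕ opad = e7 85 1a eb 5c 5c 5c.
Inner input = (K'⊕ipad) ∥ m = 8d ef 70 81 36 36 36 ∥ 4a 95.
Inner hash: sum = 141+239+112+129+54+54+54+74+149 = 1006 → 03 ee.
Outer input = (K'⊕opad) ∥ inner = e7 85 1a eb 5c 5c 5c ∥ 03 ee.
Outer hash (tag): sum = 231+133+26+235+92+92+92+3+238 = 1142 → 04 76.

0476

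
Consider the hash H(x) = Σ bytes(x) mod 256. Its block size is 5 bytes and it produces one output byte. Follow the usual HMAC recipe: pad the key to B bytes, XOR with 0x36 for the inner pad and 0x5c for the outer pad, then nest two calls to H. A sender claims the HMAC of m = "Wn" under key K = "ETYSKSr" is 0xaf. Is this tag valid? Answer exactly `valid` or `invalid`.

Key "ETYSKSr" = 45 54 59 53 4b 53 72 is 7 bytes > B = 5, so hash it first: H(key) = 55, then zero-pad to 5 bytes: K' = 55 00 00 00 00.
K' ⊕ ipad = 63 36 36 36 36; K' ⊕ opad = 09 5c 5c 5c 5c.
Inner hash: sum = 99+54+54+54+54+87+110 = 512; mod 256 = 0 → 00.
Outer hash (recomputed tag): sum = 9+92+92+92+92+0 = 377; mod 256 = 121 → 79.
Recomputed tag = 79; claimed = af → mismatch.

invalid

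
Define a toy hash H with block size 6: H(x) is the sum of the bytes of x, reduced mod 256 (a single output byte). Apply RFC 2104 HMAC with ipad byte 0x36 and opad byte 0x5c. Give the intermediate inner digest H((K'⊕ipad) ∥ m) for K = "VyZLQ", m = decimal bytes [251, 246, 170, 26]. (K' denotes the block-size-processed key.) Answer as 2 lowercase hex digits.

e7

Key "VyZLQ" = 56 79 5a 4c 51 is 5 bytes ≤ B = 6; zero-pad to 6 bytes: K' = 56 79 5a 4c 51 00.
K' ⊕ ipad = 60 4f 6c 7a 67 36.
Inner input = 60 4f 6c 7a 67 36 ∥ fb f6 aa 1a.
Inner hash: sum = 96+79+108+122+103+54+251+246+170+26 = 1255; mod 256 = 231 → e7.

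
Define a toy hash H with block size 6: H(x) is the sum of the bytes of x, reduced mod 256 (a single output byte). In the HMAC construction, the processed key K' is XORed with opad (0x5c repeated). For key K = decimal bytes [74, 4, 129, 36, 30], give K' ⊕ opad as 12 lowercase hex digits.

1658dd78425c

Key decimal bytes [74, 4, 129, 36, 30] = 4a 04 81 24 1e is 5 bytes ≤ B = 6; zero-pad to 6 bytes: K' = 4a 04 81 24 1e 00.
XOR each byte with 0x5c: 4a⊕5c=16, 04⊕5c=58, 81⊕5c=dd, 24⊕5c=78, 1e⊕5c=42, 00⊕5c=5c.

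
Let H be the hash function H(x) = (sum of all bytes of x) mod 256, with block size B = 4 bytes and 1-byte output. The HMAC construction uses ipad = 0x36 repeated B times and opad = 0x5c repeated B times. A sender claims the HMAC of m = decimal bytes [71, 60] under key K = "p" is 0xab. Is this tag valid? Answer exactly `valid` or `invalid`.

valid

Key "p" = 70 is 1 byte ≤ B = 4; zero-pad to 4 bytes: K' = 70 00 00 00.
K' ⊕ ipad = 46 36 36 36; K' ⊕ opad = 2c 5c 5c 5c.
Inner hash: sum = 70+54+54+54+71+60 = 363; mod 256 = 107 → 6b.
Outer hash (recomputed tag): sum = 44+92+92+92+107 = 427; mod 256 = 171 → ab.
Recomputed tag = ab; claimed = ab → match.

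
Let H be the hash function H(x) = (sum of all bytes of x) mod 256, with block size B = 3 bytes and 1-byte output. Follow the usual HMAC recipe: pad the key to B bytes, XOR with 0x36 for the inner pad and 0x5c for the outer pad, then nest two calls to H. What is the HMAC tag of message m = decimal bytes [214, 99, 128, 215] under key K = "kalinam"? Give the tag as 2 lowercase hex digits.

20

Key "kalinam" = 6b 61 6c 69 6e 61 6d is 7 bytes > B = 3, so hash it first: H(key) = dd, then zero-pad to 3 bytes: K' = dd 00 00.
K' ⊕ ipad = eb 36 36.  K' ⊕ opad = 81 5c 5c.
Inner input = (K'⊕ipad) ∥ m = eb 36 36 ∥ d6 63 80 d7.
Inner hash: sum = 235+54+54+214+99+128+215 = 999; mod 256 = 231 → e7.
Outer input = (K'⊕opad) ∥ inner = 81 5c 5c ∥ e7.
Outer hash (tag): sum = 129+92+92+231 = 544; mod 256 = 32 → 20.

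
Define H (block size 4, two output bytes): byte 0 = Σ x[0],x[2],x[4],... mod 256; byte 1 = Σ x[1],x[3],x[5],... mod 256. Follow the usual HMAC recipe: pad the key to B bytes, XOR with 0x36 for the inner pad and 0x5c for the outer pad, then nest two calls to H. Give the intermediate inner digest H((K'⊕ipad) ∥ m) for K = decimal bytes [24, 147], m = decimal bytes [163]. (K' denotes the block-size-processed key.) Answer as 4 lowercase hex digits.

Key decimal bytes [24, 147] = 18 93 is 2 bytes ≤ B = 4; zero-pad to 4 bytes: K' = 18 93 00 00.
K' ⊕ ipad = 2e a5 36 36.
Inner input = 2e a5 36 36 ∥ a3.
Inner hash: even-index sum = 263 mod 256 = 7; odd-index sum = 219 mod 256 = 219 → 07 db.

07db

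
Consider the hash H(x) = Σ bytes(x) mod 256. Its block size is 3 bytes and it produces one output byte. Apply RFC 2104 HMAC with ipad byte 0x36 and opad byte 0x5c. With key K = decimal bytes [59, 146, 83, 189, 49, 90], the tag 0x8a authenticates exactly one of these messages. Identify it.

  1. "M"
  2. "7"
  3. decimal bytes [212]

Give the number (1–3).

3

Key decimal bytes [59, 146, 83, 189, 49, 90] = 3b 92 53 bd 31 5a is 6 bytes > B = 3, so hash it first: H(key) = 68, then zero-pad to 3 bytes: K' = 68 00 00.
K' ⊕ ipad = 5e 36 36; K' ⊕ opad = 34 5c 5c.
m1: inner = H(5e 36 36 4d) = 17; tag = H(34 5c 5c 17) = 03
m2: inner = H(5e 36 36 37) = 01; tag = H(34 5c 5c 01) = ed
m3: inner = H(5e 36 36 d4) = 9e; tag = H(34 5c 5c 9e) = 8a ← matches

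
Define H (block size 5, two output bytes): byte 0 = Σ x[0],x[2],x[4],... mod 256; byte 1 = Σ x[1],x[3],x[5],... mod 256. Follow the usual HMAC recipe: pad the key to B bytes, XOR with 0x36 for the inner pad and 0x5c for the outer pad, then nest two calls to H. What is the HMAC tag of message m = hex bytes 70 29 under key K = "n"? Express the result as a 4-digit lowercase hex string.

c6a5

Key "n" = 6e is 1 byte ≤ B = 5; zero-pad to 5 bytes: K' = 6e 00 00 00 00.
K' ⊕ ipad = 58 36 36 36 36.  K' ⊕ opad = 32 5c 5c 5c 5c.
Inner input = (K'⊕ipad) ∥ m = 58 36 36 36 36 ∥ 70 29.
Inner hash: even-index sum = 237 mod 256 = 237; odd-index sum = 220 mod 256 = 220 → ed dc.
Outer input = (K'⊕opad) ∥ inner = 32 5c 5c 5c 5c ∥ ed dc.
Outer hash (tag): even-index sum = 454 mod 256 = 198; odd-index sum = 421 mod 256 = 165 → c6 a5.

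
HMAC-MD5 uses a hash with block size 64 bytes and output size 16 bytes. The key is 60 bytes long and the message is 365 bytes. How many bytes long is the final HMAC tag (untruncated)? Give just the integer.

The tag is one MD5 digest: 16 bytes.

16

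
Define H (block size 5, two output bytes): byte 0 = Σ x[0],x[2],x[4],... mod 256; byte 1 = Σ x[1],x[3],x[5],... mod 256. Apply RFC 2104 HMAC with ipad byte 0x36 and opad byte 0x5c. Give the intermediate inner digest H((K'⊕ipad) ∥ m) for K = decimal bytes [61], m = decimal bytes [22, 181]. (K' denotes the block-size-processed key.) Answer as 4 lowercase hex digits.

2c82

Key decimal bytes [61] = 3d is 1 byte ≤ B = 5; zero-pad to 5 bytes: K' = 3d 00 00 00 00.
K' ⊕ ipad = 0b 36 36 36 36.
Inner input = 0b 36 36 36 36 ∥ 16 b5.
Inner hash: even-index sum = 300 mod 256 = 44; odd-index sum = 130 mod 256 = 130 → 2c 82.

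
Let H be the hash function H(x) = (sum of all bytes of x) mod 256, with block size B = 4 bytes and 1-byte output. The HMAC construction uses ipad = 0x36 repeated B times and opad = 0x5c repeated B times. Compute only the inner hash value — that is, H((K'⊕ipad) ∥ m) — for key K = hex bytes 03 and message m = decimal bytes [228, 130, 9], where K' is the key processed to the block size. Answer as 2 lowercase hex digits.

46

Key hex bytes 03 is 1 byte ≤ B = 4; zero-pad to 4 bytes: K' = 03 00 00 00.
K' ⊕ ipad = 35 36 36 36.
Inner input = 35 36 36 36 ∥ e4 82 09.
Inner hash: sum = 53+54+54+54+228+130+9 = 582; mod 256 = 70 → 46.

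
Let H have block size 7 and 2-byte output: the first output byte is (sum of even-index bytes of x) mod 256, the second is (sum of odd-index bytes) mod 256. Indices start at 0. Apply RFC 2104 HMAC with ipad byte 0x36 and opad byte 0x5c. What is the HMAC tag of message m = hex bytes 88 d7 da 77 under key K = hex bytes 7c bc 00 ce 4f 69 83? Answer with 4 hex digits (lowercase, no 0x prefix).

b1a3

Key hex bytes 7c bc 00 ce 4f 69 83 is exactly B = 7 bytes: K' = 7c bc 00 ce 4f 69 83.
K' ⊕ ipad = 4a 8a 36 f8 79 5f b5.  K' ⊕ opad = 20 e0 5c 92 13 35 df.
Inner input = (K'⊕ipad) ∥ m = 4a 8a 36 f8 79 5f b5 ∥ 88 d7 da 77.
Inner hash: even-index sum = 764 mod 256 = 252; odd-index sum = 835 mod 256 = 67 → fc 43.
Outer input = (K'⊕opad) ∥ inner = 20 e0 5c 92 13 35 df ∥ fc 43.
Outer hash (tag): even-index sum = 433 mod 256 = 177; odd-index sum = 675 mod 256 = 163 → b1 a3.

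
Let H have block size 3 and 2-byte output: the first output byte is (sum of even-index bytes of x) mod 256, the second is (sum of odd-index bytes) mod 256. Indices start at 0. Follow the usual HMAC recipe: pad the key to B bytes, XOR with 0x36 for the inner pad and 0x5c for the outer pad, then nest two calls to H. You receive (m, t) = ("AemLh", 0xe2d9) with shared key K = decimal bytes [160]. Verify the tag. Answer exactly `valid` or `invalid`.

invalid

Key decimal bytes [160] = a0 is 1 byte ≤ B = 3; zero-pad to 3 bytes: K' = a0 00 00.
K' ⊕ ipad = 96 36 36; K' ⊕ opad = fc 5c 5c.
Inner hash: even-index sum = 381 mod 256 = 125; odd-index sum = 332 mod 256 = 76 → 7d 4c.
Outer hash (recomputed tag): even-index sum = 420 mod 256 = 164; odd-index sum = 217 mod 256 = 217 → a4 d9.
Recomputed tag = a4d9; claimed = e2d9 → mismatch.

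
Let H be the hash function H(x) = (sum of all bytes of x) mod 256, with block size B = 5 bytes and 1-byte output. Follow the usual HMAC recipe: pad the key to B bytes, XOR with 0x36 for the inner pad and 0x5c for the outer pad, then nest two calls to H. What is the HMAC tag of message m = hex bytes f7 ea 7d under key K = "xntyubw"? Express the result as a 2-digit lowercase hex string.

3a

Key "xntyubw" = 78 6e 74 79 75 62 77 is 7 bytes > B = 5, so hash it first: H(key) = 21, then zero-pad to 5 bytes: K' = 21 00 00 00 00.
K' ⊕ ipad = 17 36 36 36 36.  K' ⊕ opad = 7d 5c 5c 5c 5c.
Inner input = (K'⊕ipad) ∥ m = 17 36 36 36 36 ∥ f7 ea 7d.
Inner hash: sum = 23+54+54+54+54+247+234+125 = 845; mod 256 = 77 → 4d.
Outer input = (K'⊕opad) ∥ inner = 7d 5c 5c 5c 5c ∥ 4d.
Outer hash (tag): sum = 125+92+92+92+92+77 = 570; mod 256 = 58 → 3a.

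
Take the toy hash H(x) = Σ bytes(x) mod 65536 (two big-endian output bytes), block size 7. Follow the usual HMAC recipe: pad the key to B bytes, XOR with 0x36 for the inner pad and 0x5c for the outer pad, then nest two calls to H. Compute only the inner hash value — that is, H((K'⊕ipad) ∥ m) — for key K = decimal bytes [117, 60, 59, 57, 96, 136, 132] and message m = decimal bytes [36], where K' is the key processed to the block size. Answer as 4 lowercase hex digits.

Key decimal bytes [117, 60, 59, 57, 96, 136, 132] = 75 3c 3b 39 60 88 84 is exactly B = 7 bytes: K' = 75 3c 3b 39 60 88 84.
K' ⊕ ipad = 43 0a 0d 0f 56 be b2.
Inner input = 43 0a 0d 0f 56 be b2 ∥ 24.
Inner hash: sum = 67+10+13+15+86+190+178+36 = 595 → 02 53.

0253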